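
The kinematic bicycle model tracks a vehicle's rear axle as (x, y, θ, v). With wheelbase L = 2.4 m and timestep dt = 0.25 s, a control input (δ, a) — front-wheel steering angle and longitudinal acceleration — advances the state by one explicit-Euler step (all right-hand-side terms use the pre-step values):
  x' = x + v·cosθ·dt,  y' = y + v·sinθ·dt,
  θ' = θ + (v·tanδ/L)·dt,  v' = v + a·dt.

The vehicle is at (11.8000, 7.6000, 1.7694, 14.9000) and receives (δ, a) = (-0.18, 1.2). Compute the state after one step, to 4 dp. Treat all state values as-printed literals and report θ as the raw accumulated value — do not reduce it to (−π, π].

x' = 11.8000 + 14.9000·cos(1.7694)·0.25 = 11.0651
y' = 7.6000 + 14.9000·sin(1.7694)·0.25 = 11.2518
θ' = 1.7694 + (14.9000/2.4)·tan(-0.18)·0.25 = 1.4870
v' = 14.9000 + 1.2000·0.25 = 15.2000

(11.0651, 11.2518, 1.4870, 15.2000)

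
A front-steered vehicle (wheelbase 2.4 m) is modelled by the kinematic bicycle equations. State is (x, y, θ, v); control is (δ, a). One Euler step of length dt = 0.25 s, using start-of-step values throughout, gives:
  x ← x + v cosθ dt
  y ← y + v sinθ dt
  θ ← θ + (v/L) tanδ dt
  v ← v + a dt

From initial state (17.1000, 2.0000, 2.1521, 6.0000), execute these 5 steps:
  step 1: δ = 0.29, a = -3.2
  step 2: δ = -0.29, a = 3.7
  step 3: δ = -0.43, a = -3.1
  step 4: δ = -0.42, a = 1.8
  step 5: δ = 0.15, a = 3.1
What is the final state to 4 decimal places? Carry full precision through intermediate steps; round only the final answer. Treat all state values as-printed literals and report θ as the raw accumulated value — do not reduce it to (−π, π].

(13.9947, 8.1666, 1.7268, 6.5750)

after step 1 (δ=0.29, a=-3.2): (16.276329, 3.253621, 2.338608, 5.200000)
after step 2 (δ=-0.29, a=3.7): (15.373398, 4.188883, 2.176968, 6.125000)
after step 3 (δ=-0.43, a=-3.1): (14.501006, 5.447319, 1.884358, 5.350000)
after step 4 (δ=-0.42, a=1.8): (14.088456, 6.719603, 1.635487, 5.800000)
after step 5 (δ=0.15, a=3.1): (13.994720, 8.166570, 1.726798, 6.575000)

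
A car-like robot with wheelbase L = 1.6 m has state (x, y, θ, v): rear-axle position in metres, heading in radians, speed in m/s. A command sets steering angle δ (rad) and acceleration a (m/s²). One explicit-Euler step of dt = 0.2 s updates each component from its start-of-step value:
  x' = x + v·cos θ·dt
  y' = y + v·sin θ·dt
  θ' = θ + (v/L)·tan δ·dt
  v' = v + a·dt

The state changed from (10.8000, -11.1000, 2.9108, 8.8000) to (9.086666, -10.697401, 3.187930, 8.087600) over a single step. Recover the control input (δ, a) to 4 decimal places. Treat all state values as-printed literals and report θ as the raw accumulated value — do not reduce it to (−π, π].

a = (v'−v)/dt = (-0.712400)/0.2 = -3.5620
Δθ = θ'−θ = 0.277130;  (v·dt/L) = 8.8000·0.2/1.6 = 1.100000
tan δ = Δθ·L/(v·dt) = 0.251936  →  δ = 0.2468

δ = 0.2468, a = -3.5620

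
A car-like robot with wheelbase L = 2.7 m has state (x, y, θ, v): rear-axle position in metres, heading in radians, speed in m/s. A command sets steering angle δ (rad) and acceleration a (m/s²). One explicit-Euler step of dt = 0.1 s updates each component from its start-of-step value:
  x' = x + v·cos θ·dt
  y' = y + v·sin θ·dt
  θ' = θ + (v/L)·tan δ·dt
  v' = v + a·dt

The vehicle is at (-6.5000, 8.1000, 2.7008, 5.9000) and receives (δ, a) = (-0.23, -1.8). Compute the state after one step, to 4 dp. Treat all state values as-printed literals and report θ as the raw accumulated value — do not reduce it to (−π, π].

x' = -6.5000 + 5.9000·cos(2.7008)·0.1 = -7.0336
y' = 8.1000 + 5.9000·sin(2.7008)·0.1 = 8.3517
θ' = 2.7008 + (5.9000/2.7)·tan(-0.23)·0.1 = 2.6496
v' = 5.9000 − 1.8000·0.1 = 5.7200

(-7.0336, 8.3517, 2.6496, 5.7200)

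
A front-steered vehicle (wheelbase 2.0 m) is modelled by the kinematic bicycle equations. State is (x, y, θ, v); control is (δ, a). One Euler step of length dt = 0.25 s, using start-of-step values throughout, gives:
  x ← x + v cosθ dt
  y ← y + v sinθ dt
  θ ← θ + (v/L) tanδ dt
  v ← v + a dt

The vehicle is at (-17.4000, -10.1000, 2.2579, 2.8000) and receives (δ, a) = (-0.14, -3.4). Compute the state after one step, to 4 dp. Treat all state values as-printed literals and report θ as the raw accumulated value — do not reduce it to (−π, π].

x' = -17.4000 + 2.8000·cos(2.2579)·0.25 = -17.8440
y' = -10.1000 + 2.8000·sin(2.2579)·0.25 = -9.5588
θ' = 2.2579 + (2.8000/2.0)·tan(-0.14)·0.25 = 2.2086
v' = 2.8000 − 3.4000·0.25 = 1.9500

(-17.8440, -9.5588, 2.2086, 1.9500)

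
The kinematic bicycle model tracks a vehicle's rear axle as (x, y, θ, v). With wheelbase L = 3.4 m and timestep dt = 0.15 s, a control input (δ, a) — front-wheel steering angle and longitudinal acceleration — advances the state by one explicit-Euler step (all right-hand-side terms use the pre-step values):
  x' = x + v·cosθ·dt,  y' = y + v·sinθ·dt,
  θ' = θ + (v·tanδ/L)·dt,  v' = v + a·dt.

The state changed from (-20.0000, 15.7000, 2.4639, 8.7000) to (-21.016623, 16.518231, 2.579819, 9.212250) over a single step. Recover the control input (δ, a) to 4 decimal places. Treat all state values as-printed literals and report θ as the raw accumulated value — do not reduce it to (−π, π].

δ = 0.2933, a = 3.4150

a = (v'−v)/dt = (0.512250)/0.15 = 3.4150
Δθ = θ'−θ = 0.115919;  (v·dt/L) = 8.7000·0.15/3.4 = 0.383824
tan δ = Δθ·L/(v·dt) = 0.302011  →  δ = 0.2933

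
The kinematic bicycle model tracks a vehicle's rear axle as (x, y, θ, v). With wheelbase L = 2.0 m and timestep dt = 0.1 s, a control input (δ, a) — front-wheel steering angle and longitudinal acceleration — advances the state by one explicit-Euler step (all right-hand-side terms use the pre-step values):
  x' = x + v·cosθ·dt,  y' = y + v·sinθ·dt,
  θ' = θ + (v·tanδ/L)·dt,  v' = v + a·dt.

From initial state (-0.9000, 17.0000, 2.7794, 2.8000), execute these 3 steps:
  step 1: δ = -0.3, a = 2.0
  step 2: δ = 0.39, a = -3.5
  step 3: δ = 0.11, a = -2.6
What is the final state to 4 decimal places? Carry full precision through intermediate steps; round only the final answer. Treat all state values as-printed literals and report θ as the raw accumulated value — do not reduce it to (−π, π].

(-1.6870, 17.3069, 2.8124, 2.3900)

after step 1 (δ=-0.3, a=2.0): (-1.161834, 17.099211, 2.736093, 3.000000)
after step 2 (δ=0.39, a=-3.5): (-1.437506, 17.217555, 2.797751, 2.650000)
after step 3 (δ=0.11, a=-2.6): (-1.686994, 17.306888, 2.812385, 2.390000)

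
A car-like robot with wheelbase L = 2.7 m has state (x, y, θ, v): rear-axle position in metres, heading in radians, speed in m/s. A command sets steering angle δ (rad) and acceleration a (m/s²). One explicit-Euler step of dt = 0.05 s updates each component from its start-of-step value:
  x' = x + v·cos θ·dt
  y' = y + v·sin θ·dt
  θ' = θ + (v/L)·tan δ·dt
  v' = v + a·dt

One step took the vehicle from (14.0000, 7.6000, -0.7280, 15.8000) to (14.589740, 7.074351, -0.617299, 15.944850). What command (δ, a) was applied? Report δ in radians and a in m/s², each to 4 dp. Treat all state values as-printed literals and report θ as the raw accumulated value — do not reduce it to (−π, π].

a = (v'−v)/dt = (0.144850)/0.05 = 2.8970
Δθ = θ'−θ = 0.110701;  (v·dt/L) = 15.8000·0.05/2.7 = 0.292593
tan δ = Δθ·L/(v·dt) = 0.378345  →  δ = 0.3617

δ = 0.3617, a = 2.8970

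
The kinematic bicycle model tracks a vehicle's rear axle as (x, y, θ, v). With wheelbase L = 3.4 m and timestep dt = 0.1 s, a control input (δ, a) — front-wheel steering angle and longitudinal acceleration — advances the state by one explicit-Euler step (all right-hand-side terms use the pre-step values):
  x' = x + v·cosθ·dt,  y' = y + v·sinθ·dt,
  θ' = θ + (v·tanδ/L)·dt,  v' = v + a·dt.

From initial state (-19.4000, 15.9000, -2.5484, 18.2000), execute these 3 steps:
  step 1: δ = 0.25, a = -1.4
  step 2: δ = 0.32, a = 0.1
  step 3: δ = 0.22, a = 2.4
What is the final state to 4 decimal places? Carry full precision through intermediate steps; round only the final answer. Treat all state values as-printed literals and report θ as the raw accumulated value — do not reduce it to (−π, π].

after step 1 (δ=0.25, a=-1.4): (-20.909072, 14.882600, -2.411717, 18.060000)
after step 2 (δ=0.32, a=0.1): (-22.255006, 13.678401, -2.235691, 18.070000)
after step 3 (δ=0.22, a=2.4): (-23.369882, 12.256324, -2.116844, 18.310000)

(-23.3699, 12.2563, -2.1168, 18.3100)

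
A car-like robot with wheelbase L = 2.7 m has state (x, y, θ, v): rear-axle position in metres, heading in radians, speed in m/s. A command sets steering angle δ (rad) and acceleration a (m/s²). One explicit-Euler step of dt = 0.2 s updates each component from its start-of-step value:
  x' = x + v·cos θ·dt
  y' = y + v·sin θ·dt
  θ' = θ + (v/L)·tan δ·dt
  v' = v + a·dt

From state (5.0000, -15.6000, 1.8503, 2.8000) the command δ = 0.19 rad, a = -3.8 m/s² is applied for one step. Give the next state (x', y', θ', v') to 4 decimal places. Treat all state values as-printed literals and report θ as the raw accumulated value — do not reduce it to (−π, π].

x' = 5.0000 + 2.8000·cos(1.8503)·0.2 = 4.8455
y' = -15.6000 + 2.8000·sin(1.8503)·0.2 = -15.0617
θ' = 1.8503 + (2.8000/2.7)·tan(0.19)·0.2 = 1.8902
v' = 2.8000 − 3.8000·0.2 = 2.0400

(4.8455, -15.0617, 1.8902, 2.0400)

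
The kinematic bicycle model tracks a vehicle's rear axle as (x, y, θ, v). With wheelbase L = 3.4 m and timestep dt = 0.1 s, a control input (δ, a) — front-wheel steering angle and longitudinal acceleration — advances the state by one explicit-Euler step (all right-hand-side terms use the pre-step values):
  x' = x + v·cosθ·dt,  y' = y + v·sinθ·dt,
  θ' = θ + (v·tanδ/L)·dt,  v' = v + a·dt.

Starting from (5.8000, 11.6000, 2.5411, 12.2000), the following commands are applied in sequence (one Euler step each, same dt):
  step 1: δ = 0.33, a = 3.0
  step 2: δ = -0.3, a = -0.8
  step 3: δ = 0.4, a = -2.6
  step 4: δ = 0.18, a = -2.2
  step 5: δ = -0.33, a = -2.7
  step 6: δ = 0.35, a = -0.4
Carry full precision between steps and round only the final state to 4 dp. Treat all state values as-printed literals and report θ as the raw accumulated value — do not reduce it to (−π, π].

after step 1 (δ=0.33, a=3.0): (4.793430, 12.289360, 2.664006, 12.500000)
after step 2 (δ=-0.3, a=-0.8): (3.683297, 12.863906, 2.550279, 12.420000)
after step 3 (δ=0.4, a=-2.6): (2.652177, 13.556261, 2.704723, 12.160000)
after step 4 (δ=0.18, a=-2.2): (1.550382, 14.070757, 2.769804, 11.940000)
after step 5 (δ=-0.33, a=-2.7): (0.437958, 14.504516, 2.649517, 11.670000)
after step 6 (δ=0.35, a=-0.4): (-0.590583, 15.055872, 2.774808, 11.630000)

(-0.5906, 15.0559, 2.7748, 11.6300)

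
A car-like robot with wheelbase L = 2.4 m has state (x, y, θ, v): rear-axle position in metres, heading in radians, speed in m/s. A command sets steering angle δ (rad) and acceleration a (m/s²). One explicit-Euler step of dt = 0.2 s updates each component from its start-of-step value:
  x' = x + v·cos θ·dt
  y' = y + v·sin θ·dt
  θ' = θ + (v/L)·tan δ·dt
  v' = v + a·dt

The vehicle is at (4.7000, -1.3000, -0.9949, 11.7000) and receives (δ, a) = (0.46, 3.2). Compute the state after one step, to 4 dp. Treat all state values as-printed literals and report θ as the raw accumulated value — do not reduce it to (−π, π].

(5.9743, -3.2626, -0.5118, 12.3400)

x' = 4.7000 + 11.7000·cos(-0.9949)·0.2 = 5.9743
y' = -1.3000 + 11.7000·sin(-0.9949)·0.2 = -3.2626
θ' = -0.9949 + (11.7000/2.4)·tan(0.46)·0.2 = -0.5118
v' = 11.7000 + 3.2000·0.2 = 12.3400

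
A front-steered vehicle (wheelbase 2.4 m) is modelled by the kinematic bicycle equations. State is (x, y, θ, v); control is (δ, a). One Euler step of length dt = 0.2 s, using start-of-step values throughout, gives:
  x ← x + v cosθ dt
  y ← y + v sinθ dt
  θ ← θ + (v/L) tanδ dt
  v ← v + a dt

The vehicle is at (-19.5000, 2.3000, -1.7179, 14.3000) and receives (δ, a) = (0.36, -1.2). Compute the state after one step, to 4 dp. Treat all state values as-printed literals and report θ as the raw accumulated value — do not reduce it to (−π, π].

(-19.9192, -0.5291, -1.2694, 14.0600)

x' = -19.5000 + 14.3000·cos(-1.7179)·0.2 = -19.9192
y' = 2.3000 + 14.3000·sin(-1.7179)·0.2 = -0.5291
θ' = -1.7179 + (14.3000/2.4)·tan(0.36)·0.2 = -1.2694
v' = 14.3000 − 1.2000·0.2 = 14.0600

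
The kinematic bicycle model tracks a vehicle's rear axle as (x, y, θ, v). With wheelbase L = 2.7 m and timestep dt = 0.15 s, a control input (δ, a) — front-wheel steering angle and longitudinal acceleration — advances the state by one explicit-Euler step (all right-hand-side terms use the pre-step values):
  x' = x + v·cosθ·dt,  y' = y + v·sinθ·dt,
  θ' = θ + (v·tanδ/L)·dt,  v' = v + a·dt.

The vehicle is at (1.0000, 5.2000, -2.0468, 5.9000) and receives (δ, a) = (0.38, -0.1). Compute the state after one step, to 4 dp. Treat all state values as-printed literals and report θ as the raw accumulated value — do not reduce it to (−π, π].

x' = 1.0000 + 5.9000·cos(-2.0468)·0.15 = 0.5945
y' = 5.2000 + 5.9000·sin(-2.0468)·0.15 = 4.4134
θ' = -2.0468 + (5.9000/2.7)·tan(0.38)·0.15 = -1.9159
v' = 5.9000 − 0.1000·0.15 = 5.8850

(0.5945, 4.4134, -1.9159, 5.8850)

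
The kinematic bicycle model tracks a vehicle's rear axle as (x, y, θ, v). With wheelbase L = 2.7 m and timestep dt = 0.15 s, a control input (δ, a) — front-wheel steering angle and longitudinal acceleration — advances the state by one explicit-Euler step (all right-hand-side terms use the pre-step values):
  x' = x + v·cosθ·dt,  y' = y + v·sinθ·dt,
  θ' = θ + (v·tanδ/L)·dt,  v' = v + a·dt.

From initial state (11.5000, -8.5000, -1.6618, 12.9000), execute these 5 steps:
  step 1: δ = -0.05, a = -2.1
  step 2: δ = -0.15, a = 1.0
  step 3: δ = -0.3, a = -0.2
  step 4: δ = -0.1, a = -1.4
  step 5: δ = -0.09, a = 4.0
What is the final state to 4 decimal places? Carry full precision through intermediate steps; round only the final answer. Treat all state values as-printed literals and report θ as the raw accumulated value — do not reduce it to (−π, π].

after step 1 (δ=-0.05, a=-2.1): (11.324151, -10.426993, -1.697663, 12.585000)
after step 2 (δ=-0.15, a=1.0): (11.085300, -12.299572, -1.803332, 12.735000)
after step 3 (δ=-0.3, a=-0.2): (10.645091, -14.158408, -2.022187, 12.705000)
after step 4 (δ=-0.1, a=-1.4): (9.813769, -15.873280, -2.093007, 12.495000)
after step 5 (δ=-0.09, a=4.0): (8.878898, -17.497727, -2.155651, 13.095000)

(8.8789, -17.4977, -2.1557, 13.0950)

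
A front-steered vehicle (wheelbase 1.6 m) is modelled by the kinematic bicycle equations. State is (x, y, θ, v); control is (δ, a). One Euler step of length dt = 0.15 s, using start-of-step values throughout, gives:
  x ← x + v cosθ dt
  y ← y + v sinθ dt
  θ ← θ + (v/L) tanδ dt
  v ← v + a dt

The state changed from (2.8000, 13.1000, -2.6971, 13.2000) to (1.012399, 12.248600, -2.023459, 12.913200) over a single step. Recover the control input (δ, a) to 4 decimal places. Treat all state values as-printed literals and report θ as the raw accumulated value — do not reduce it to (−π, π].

δ = 0.4985, a = -1.9120

a = (v'−v)/dt = (-0.286800)/0.15 = -1.9120
Δθ = θ'−θ = 0.673641;  (v·dt/L) = 13.2000·0.15/1.6 = 1.237500
tan δ = Δθ·L/(v·dt) = 0.544356  →  δ = 0.4985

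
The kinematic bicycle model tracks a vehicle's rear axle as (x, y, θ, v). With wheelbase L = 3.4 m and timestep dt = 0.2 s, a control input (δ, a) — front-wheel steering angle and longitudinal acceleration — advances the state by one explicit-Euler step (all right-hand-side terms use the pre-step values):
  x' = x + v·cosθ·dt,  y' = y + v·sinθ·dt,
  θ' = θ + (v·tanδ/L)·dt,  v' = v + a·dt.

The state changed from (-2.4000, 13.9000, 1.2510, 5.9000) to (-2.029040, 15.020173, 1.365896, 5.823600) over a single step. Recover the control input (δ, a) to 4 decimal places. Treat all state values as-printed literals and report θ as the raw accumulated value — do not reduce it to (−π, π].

δ = 0.3197, a = -0.3820

a = (v'−v)/dt = (-0.076400)/0.2 = -0.3820
Δθ = θ'−θ = 0.114896;  (v·dt/L) = 5.9000·0.2/3.4 = 0.347059
tan δ = Δθ·L/(v·dt) = 0.331056  →  δ = 0.3197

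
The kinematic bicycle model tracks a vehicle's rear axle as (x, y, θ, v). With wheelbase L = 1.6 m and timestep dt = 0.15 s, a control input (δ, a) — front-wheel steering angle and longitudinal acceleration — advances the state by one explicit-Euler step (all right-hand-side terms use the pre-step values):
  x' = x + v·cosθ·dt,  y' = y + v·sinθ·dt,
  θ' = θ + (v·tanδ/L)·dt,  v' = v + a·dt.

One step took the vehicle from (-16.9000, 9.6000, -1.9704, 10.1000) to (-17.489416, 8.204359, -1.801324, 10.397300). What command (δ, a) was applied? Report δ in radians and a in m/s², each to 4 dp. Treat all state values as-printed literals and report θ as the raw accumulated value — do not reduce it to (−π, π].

a = (v'−v)/dt = (0.297300)/0.15 = 1.9820
Δθ = θ'−θ = 0.169076;  (v·dt/L) = 10.1000·0.15/1.6 = 0.946875
tan δ = Δθ·L/(v·dt) = 0.178562  →  δ = 0.1767

δ = 0.1767, a = 1.9820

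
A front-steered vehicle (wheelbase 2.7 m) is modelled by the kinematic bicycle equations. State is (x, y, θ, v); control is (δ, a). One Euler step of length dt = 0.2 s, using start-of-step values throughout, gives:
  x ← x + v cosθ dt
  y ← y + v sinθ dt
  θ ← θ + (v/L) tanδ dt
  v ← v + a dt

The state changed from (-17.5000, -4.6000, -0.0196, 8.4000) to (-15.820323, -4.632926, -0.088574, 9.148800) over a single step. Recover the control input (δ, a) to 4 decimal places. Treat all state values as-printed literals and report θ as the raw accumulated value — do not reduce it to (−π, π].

a = (v'−v)/dt = (0.748800)/0.2 = 3.7440
Δθ = θ'−θ = -0.068974;  (v·dt/L) = 8.4000·0.2/2.7 = 0.622222
tan δ = Δθ·L/(v·dt) = -0.110851  →  δ = -0.1104

δ = -0.1104, a = 3.7440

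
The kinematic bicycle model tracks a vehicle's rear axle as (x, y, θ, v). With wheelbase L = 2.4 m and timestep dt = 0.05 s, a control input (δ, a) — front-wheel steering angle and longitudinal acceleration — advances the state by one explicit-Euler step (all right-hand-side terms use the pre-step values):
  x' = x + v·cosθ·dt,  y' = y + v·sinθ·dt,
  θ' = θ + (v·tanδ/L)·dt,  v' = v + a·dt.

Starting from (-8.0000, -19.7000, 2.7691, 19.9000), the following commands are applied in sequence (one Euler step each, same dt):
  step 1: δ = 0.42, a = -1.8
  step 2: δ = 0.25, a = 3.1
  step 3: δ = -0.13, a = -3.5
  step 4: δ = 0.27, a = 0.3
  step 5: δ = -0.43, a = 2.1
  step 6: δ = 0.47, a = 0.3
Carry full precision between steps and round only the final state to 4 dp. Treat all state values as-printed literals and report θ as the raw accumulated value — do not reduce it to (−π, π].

(-13.8385, -18.7062, 3.1408, 19.9250)

after step 1 (δ=0.42, a=-1.8): (-8.926766, -19.337881, 2.954242, 19.810000)
after step 2 (δ=0.25, a=3.1): (-9.899933, -19.153394, 3.059623, 19.965000)
after step 3 (δ=-0.13, a=-3.5): (-10.894832, -19.071660, 3.005245, 19.790000)
after step 4 (δ=0.27, a=0.3): (-11.875148, -18.937161, 3.119350, 19.805000)
after step 5 (δ=-0.43, a=2.1): (-12.865153, -18.915137, 2.930121, 19.910000)
after step 6 (δ=0.47, a=0.3): (-13.838476, -18.706182, 3.140821, 19.925000)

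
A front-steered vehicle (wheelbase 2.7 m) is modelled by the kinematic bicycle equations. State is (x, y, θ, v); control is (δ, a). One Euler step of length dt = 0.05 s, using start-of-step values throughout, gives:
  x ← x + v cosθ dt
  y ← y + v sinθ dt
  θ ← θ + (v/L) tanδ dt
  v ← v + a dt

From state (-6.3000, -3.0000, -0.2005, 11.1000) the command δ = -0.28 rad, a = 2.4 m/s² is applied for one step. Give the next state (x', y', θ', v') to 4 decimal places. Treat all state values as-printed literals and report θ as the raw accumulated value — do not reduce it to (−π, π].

(-5.7561, -3.1105, -0.2596, 11.2200)

x' = -6.3000 + 11.1000·cos(-0.2005)·0.05 = -5.7561
y' = -3.0000 + 11.1000·sin(-0.2005)·0.05 = -3.1105
θ' = -0.2005 + (11.1000/2.7)·tan(-0.28)·0.05 = -0.2596
v' = 11.1000 + 2.4000·0.05 = 11.2200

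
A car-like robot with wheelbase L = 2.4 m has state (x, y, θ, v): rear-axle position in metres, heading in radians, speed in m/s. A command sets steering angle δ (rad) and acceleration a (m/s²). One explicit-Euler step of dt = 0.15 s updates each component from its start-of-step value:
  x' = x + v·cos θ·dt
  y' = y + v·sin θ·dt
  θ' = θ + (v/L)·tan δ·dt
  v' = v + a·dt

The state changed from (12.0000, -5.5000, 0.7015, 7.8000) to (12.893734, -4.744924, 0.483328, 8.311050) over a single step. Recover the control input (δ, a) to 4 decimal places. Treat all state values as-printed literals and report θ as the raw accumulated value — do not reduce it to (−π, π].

a = (v'−v)/dt = (0.511050)/0.15 = 3.4070
Δθ = θ'−θ = -0.218172;  (v·dt/L) = 7.8000·0.15/2.4 = 0.487500
tan δ = Δθ·L/(v·dt) = -0.447532  →  δ = -0.4208

δ = -0.4208, a = 3.4070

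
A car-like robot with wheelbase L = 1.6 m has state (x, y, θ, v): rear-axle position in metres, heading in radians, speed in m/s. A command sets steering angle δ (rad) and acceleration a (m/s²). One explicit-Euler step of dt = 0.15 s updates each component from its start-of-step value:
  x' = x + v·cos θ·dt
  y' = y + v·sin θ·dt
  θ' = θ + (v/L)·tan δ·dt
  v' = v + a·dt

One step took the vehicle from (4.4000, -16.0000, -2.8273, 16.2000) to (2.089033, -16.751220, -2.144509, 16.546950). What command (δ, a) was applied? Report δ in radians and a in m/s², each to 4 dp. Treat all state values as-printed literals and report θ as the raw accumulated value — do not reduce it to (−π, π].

δ = 0.4225, a = 2.3130

a = (v'−v)/dt = (0.346950)/0.15 = 2.3130
Δθ = θ'−θ = 0.682791;  (v·dt/L) = 16.2000·0.15/1.6 = 1.518750
tan δ = Δθ·L/(v·dt) = 0.449574  →  δ = 0.4225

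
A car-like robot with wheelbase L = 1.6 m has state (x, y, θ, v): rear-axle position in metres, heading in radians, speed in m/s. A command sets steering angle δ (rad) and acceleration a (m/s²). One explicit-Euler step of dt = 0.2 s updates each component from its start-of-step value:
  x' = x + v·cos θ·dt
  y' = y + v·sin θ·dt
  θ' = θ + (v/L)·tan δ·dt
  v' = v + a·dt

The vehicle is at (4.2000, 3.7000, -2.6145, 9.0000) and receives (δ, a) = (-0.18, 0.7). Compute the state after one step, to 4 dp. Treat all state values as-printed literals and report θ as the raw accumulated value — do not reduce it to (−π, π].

x' = 4.2000 + 9.0000·cos(-2.6145)·0.2 = 2.6443
y' = 3.7000 + 9.0000·sin(-2.6145)·0.2 = 2.7946
θ' = -2.6145 + (9.0000/1.6)·tan(-0.18)·0.2 = -2.8192
v' = 9.0000 + 0.7000·0.2 = 9.1400

(2.6443, 2.7946, -2.8192, 9.1400)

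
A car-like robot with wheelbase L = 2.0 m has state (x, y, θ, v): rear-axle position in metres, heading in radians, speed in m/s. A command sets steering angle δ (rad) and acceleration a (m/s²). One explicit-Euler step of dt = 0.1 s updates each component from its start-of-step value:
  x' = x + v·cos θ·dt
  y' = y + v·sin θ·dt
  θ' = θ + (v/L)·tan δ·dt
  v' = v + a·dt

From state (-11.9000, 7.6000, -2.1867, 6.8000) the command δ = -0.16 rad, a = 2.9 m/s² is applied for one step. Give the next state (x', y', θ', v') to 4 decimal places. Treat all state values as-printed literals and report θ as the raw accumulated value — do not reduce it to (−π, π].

x' = -11.9000 + 6.8000·cos(-2.1867)·0.1 = -12.2928
y' = 7.6000 + 6.8000·sin(-2.1867)·0.1 = 7.0449
θ' = -2.1867 + (6.8000/2.0)·tan(-0.16)·0.1 = -2.2416
v' = 6.8000 + 2.9000·0.1 = 7.0900

(-12.2928, 7.0449, -2.2416, 7.0900)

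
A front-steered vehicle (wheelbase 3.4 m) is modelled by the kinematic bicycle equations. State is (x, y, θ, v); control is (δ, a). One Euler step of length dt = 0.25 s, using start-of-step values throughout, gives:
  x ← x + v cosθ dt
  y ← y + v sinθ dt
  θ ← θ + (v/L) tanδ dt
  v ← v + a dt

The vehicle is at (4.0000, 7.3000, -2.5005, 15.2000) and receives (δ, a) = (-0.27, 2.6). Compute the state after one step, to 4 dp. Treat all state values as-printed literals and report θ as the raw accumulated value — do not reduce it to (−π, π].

(0.9545, 5.0273, -2.8098, 15.8500)

x' = 4.0000 + 15.2000·cos(-2.5005)·0.25 = 0.9545
y' = 7.3000 + 15.2000·sin(-2.5005)·0.25 = 5.0273
θ' = -2.5005 + (15.2000/3.4)·tan(-0.27)·0.25 = -2.8098
v' = 15.2000 + 2.6000·0.25 = 15.8500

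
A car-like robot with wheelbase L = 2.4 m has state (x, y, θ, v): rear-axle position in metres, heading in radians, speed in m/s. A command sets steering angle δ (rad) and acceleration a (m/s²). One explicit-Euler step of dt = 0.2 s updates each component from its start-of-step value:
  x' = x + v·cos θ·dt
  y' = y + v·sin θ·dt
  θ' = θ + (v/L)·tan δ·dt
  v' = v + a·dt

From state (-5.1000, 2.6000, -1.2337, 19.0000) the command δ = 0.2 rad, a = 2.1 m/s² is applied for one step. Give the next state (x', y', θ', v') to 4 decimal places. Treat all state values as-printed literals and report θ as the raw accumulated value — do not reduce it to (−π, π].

(-3.8432, -0.9861, -0.9127, 19.4200)

x' = -5.1000 + 19.0000·cos(-1.2337)·0.2 = -3.8432
y' = 2.6000 + 19.0000·sin(-1.2337)·0.2 = -0.9861
θ' = -1.2337 + (19.0000/2.4)·tan(0.2)·0.2 = -0.9127
v' = 19.0000 + 2.1000·0.2 = 19.4200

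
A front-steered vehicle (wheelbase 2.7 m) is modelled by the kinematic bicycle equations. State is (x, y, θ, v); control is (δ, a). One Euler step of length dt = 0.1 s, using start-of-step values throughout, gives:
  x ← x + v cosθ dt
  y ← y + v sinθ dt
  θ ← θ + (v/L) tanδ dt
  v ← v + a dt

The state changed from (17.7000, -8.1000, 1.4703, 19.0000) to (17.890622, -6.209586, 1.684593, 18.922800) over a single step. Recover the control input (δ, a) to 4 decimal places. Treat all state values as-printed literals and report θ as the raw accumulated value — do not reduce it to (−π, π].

δ = 0.2956, a = -0.7720

a = (v'−v)/dt = (-0.077200)/0.1 = -0.7720
Δθ = θ'−θ = 0.214293;  (v·dt/L) = 19.0000·0.1/2.7 = 0.703704
tan δ = Δθ·L/(v·dt) = 0.304522  →  δ = 0.2956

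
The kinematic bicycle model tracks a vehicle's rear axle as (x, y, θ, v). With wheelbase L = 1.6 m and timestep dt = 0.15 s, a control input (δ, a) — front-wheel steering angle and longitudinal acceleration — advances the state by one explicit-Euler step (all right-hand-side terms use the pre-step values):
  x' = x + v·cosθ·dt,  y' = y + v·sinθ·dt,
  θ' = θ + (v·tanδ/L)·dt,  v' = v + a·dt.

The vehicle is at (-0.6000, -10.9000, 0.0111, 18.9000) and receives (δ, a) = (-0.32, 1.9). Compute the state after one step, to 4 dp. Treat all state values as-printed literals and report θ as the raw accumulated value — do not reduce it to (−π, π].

x' = -0.6000 + 18.9000·cos(0.0111)·0.15 = 2.2348
y' = -10.9000 + 18.9000·sin(0.0111)·0.15 = -10.8685
θ' = 0.0111 + (18.9000/1.6)·tan(-0.32)·0.15 = -0.5761
v' = 18.9000 + 1.9000·0.15 = 19.1850

(2.2348, -10.8685, -0.5761, 19.1850)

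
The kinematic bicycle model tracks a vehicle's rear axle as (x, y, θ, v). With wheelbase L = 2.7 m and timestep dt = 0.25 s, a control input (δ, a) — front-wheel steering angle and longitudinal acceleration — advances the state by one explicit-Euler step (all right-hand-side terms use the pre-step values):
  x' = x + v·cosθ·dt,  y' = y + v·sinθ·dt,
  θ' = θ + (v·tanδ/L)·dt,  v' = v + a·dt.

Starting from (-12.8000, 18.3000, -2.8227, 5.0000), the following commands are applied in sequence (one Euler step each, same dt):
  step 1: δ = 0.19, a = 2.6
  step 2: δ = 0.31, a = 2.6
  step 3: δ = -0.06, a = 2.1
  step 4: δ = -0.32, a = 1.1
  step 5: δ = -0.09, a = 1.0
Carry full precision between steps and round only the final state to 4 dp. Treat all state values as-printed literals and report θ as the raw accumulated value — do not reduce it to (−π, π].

(-19.7465, 15.0357, -2.8699, 7.3500)

after step 1 (δ=0.19, a=2.6): (-13.986979, 17.908106, -2.733663, 5.650000)
after step 2 (δ=0.31, a=2.6): (-15.283575, 17.347754, -2.566084, 6.300000)
after step 3 (δ=-0.06, a=2.1): (-16.604867, 16.490542, -2.601126, 6.825000)
after step 4 (δ=-0.32, a=1.1): (-18.067924, 15.612615, -2.810546, 7.100000)
after step 5 (δ=-0.09, a=1.0): (-19.746546, 15.035682, -2.869873, 7.350000)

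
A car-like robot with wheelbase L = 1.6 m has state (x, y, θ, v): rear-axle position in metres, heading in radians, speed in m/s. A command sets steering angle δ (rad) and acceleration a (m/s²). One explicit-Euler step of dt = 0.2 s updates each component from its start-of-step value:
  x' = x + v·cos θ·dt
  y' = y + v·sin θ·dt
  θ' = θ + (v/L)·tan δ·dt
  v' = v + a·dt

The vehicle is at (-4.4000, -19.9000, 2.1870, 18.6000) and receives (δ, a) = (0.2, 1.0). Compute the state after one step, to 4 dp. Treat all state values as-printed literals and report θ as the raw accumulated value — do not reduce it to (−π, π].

x' = -4.4000 + 18.6000·cos(2.1870)·0.2 = -6.5499
y' = -19.9000 + 18.6000·sin(2.1870)·0.2 = -16.8642
θ' = 2.1870 + (18.6000/1.6)·tan(0.2)·0.2 = 2.6583
v' = 18.6000 + 1.0000·0.2 = 18.8000

(-6.5499, -16.8642, 2.6583, 18.8000)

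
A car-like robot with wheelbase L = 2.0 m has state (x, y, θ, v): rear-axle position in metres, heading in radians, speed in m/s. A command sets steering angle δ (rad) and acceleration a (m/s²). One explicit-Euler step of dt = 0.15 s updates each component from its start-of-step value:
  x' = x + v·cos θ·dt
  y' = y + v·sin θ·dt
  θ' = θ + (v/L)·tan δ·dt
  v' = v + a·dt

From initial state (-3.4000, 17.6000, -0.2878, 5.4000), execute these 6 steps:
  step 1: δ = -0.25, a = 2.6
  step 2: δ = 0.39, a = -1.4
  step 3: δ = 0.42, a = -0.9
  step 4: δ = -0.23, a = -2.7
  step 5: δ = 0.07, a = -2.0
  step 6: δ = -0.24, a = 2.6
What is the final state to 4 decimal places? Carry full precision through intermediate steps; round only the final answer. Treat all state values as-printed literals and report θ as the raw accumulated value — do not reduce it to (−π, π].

after step 1 (δ=-0.25, a=2.6): (-2.623315, 17.370087, -0.391213, 5.790000)
after step 2 (δ=0.39, a=-1.4): (-1.820433, 17.038919, -0.212713, 5.580000)
after step 3 (δ=0.42, a=-0.9): (-1.002297, 16.862218, -0.025822, 5.445000)
after step 4 (δ=-0.23, a=-2.7): (-0.185819, 16.841130, -0.121441, 5.040000)
after step 5 (δ=0.07, a=-2.0): (0.564613, 16.749546, -0.094937, 4.740000)
after step 6 (δ=-0.24, a=2.6): (1.272411, 16.682147, -0.181934, 5.130000)

(1.2724, 16.6821, -0.1819, 5.1300)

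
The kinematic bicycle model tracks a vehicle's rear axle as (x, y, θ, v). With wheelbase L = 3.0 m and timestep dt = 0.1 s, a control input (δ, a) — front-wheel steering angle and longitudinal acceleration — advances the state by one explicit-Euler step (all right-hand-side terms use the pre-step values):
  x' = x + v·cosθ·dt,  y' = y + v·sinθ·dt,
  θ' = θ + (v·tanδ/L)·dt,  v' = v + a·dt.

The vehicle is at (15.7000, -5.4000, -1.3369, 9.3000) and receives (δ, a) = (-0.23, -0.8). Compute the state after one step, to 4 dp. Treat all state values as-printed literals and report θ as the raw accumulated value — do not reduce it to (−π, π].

x' = 15.7000 + 9.3000·cos(-1.3369)·0.1 = 15.9155
y' = -5.4000 + 9.3000·sin(-1.3369)·0.1 = -6.3047
θ' = -1.3369 + (9.3000/3.0)·tan(-0.23)·0.1 = -1.4095
v' = 9.3000 − 0.8000·0.1 = 9.2200

(15.9155, -6.3047, -1.4095, 9.2200)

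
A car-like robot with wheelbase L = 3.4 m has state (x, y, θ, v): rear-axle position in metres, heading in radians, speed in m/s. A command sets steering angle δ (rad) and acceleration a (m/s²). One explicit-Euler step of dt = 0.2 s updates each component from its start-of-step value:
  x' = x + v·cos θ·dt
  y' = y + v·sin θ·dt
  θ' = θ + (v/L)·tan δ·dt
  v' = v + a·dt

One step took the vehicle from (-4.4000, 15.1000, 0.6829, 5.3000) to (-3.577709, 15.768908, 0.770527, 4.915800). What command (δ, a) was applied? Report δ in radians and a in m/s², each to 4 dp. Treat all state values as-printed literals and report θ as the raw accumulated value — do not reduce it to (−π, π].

δ = 0.2740, a = -1.9210

a = (v'−v)/dt = (-0.384200)/0.2 = -1.9210
Δθ = θ'−θ = 0.087627;  (v·dt/L) = 5.3000·0.2/3.4 = 0.311765
tan δ = Δθ·L/(v·dt) = 0.281068  →  δ = 0.2740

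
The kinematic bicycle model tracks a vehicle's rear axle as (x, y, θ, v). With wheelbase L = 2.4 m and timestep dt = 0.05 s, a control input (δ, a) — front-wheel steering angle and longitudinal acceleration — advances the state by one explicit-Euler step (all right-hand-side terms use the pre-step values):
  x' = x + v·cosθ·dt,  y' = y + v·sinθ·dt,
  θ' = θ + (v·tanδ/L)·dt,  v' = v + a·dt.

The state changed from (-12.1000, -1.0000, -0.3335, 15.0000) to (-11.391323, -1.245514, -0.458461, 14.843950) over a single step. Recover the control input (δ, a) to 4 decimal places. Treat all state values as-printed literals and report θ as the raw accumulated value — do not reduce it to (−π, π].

a = (v'−v)/dt = (-0.156050)/0.05 = -3.1210
Δθ = θ'−θ = -0.124961;  (v·dt/L) = 15.0000·0.05/2.4 = 0.312500
tan δ = Δθ·L/(v·dt) = -0.399875  →  δ = -0.3804

δ = -0.3804, a = -3.1210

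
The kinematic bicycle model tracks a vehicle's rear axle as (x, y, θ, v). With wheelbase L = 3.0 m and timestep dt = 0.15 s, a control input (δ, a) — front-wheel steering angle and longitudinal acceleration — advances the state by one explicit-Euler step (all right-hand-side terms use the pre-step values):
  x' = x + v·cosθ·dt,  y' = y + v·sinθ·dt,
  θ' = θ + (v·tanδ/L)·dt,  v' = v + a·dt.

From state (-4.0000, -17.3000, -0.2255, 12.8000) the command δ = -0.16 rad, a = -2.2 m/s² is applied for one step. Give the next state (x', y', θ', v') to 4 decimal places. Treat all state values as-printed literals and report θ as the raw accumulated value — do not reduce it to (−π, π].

x' = -4.0000 + 12.8000·cos(-0.2255)·0.15 = -2.1286
y' = -17.3000 + 12.8000·sin(-0.2255)·0.15 = -17.7293
θ' = -0.2255 + (12.8000/3.0)·tan(-0.16)·0.15 = -0.3288
v' = 12.8000 − 2.2000·0.15 = 12.4700

(-2.1286, -17.7293, -0.3288, 12.4700)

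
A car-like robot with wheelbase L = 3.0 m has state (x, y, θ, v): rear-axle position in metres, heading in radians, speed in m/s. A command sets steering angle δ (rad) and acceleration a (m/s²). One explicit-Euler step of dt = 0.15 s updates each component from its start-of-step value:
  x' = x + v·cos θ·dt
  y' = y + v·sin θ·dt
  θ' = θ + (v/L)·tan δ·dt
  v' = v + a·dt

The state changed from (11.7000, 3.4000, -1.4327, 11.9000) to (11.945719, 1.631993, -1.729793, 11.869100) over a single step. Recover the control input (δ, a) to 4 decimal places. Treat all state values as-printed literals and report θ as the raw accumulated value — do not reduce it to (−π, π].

δ = -0.4631, a = -0.2060

a = (v'−v)/dt = (-0.030900)/0.15 = -0.2060
Δθ = θ'−θ = -0.297093;  (v·dt/L) = 11.9000·0.15/3.0 = 0.595000
tan δ = Δθ·L/(v·dt) = -0.499316  →  δ = -0.4631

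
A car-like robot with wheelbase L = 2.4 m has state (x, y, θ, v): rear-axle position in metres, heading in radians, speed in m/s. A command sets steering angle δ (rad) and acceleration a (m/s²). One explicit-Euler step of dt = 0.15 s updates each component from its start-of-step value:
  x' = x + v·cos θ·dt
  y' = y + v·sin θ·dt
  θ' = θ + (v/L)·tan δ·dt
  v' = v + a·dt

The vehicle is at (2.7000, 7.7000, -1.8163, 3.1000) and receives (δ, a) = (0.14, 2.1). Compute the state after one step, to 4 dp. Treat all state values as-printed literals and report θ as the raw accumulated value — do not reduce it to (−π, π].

(2.5870, 7.2489, -1.7890, 3.4150)

x' = 2.7000 + 3.1000·cos(-1.8163)·0.15 = 2.5870
y' = 7.7000 + 3.1000·sin(-1.8163)·0.15 = 7.2489
θ' = -1.8163 + (3.1000/2.4)·tan(0.14)·0.15 = -1.7890
v' = 3.1000 + 2.1000·0.15 = 3.4150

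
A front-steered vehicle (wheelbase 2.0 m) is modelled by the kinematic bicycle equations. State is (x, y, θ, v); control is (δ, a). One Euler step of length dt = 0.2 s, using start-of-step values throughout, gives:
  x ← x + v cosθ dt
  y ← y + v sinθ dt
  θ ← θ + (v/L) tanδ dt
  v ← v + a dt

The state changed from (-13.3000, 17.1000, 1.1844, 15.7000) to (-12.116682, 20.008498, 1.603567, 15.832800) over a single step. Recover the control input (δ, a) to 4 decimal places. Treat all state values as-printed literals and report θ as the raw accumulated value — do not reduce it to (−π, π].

a = (v'−v)/dt = (0.132800)/0.2 = 0.6640
Δθ = θ'−θ = 0.419167;  (v·dt/L) = 15.7000·0.2/2.0 = 1.570000
tan δ = Δθ·L/(v·dt) = 0.266985  →  δ = 0.2609

δ = 0.2609, a = 0.6640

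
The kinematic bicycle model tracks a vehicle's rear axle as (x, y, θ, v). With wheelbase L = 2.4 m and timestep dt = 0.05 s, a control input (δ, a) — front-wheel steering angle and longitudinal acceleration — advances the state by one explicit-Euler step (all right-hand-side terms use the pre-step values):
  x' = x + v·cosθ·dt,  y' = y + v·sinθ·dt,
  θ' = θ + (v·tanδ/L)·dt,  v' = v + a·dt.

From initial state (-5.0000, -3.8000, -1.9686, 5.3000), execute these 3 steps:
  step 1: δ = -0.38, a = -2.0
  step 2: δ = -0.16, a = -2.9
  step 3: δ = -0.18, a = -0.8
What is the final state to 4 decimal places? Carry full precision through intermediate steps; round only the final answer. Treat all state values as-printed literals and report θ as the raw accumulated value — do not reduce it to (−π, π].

(-5.3259, -4.5059, -2.0493, 5.0150)

after step 1 (δ=-0.38, a=-2.0): (-5.102660, -4.044307, -2.012702, 5.200000)
after step 2 (δ=-0.16, a=-2.9): (-5.213852, -4.279331, -2.030185, 5.055000)
after step 3 (δ=-0.18, a=-0.8): (-5.325921, -4.505877, -2.049348, 5.015000)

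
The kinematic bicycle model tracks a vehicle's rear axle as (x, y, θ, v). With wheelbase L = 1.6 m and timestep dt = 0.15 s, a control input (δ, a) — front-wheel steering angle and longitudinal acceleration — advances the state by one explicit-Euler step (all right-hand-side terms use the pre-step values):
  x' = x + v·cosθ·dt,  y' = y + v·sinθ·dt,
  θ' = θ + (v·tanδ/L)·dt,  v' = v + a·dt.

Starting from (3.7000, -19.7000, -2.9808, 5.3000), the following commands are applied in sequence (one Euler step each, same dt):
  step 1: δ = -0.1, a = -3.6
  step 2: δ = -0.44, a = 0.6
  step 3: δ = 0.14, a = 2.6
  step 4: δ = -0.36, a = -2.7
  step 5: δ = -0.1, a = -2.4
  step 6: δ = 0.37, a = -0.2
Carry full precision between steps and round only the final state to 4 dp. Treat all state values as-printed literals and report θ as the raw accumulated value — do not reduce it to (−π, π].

after step 1 (δ=-0.1, a=-3.6): (2.915255, -19.827280, -3.030654, 4.760000)
after step 2 (δ=-0.44, a=0.6): (2.205644, -19.906328, -3.240740, 4.850000)
after step 3 (δ=0.14, a=2.6): (1.481717, -19.834317, -3.176664, 5.240000)
after step 4 (δ=-0.36, a=-2.7): (0.696200, -19.806756, -3.361572, 4.835000)
after step 5 (δ=-0.1, a=-2.4): (-0.011573, -19.648500, -3.407052, 4.475000)
after step 6 (δ=0.37, a=-0.2): (-0.659310, -19.472396, -3.244331, 4.445000)

(-0.6593, -19.4724, -3.2443, 4.4450)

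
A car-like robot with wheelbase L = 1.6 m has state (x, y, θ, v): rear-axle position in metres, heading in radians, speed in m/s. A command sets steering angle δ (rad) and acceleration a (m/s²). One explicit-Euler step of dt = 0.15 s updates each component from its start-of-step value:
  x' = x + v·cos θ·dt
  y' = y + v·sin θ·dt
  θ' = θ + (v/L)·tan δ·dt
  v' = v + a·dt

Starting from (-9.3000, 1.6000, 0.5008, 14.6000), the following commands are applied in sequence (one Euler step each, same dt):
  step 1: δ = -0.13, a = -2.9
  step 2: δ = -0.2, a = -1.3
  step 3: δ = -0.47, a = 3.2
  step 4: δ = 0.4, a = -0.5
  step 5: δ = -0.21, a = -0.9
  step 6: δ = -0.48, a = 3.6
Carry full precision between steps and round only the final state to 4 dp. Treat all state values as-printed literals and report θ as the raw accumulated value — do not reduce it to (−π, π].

(2.6799, 1.4153, -1.0221, 14.7800)

after step 1 (δ=-0.13, a=-2.9): (-7.378935, 2.651479, 0.321853, 14.165000)
after step 2 (δ=-0.2, a=-1.3): (-5.363289, 3.323591, 0.052661, 13.970000)
after step 3 (δ=-0.47, a=3.2): (-3.270694, 3.433891, -0.612616, 14.450000)
after step 4 (δ=0.4, a=-0.5): (-1.497361, 2.187557, -0.039863, 14.375000)
after step 5 (δ=-0.21, a=-0.9): (0.657176, 2.101625, -0.327106, 14.240000)
after step 6 (δ=-0.48, a=3.6): (2.679917, 1.415320, -1.022121, 14.780000)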